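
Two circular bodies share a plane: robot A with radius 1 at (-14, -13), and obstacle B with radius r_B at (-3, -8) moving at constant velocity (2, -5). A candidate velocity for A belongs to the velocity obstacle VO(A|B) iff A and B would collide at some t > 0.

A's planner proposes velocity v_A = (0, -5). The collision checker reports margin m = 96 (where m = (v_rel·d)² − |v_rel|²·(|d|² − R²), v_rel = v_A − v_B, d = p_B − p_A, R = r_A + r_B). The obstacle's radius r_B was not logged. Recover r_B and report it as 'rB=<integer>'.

m = 96
d = (11, 5);  v_rel = (-2, 0),  |v_rel|² = 4
v_rel×d = (-2)·(5) − (0)·(11) = -10
since m = R²·4 − (-10)²:  R² = (100 + 96) / 4 = 49
R = √49 = 7  ⇒  r_B = 7 − 1 = 6

rB=6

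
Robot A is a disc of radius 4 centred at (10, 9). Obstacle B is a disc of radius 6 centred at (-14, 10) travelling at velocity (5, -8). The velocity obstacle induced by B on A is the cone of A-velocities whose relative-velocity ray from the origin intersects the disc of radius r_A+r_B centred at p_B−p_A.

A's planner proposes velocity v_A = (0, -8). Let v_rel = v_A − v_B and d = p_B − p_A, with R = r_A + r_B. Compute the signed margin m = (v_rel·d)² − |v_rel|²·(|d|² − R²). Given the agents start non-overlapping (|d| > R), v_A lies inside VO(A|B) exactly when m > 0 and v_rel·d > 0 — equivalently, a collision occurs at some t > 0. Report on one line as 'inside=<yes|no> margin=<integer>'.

d = (-24, 1),  |d|² = 577;  R = 4+6 = 10,  c = 577−10² = 477
v_rel = (-5, 0),  |v_rel|² = 25;  v_rel·d = (-5)·(-24) + (0)·(1) = 120
25·t² − 240·t + 477 = 0  ⇒  m = 120² − 25·477 = 2475
m = 2475 > 0,  v_rel·d = 120 > 0  ⇒  inside

inside=yes margin=2475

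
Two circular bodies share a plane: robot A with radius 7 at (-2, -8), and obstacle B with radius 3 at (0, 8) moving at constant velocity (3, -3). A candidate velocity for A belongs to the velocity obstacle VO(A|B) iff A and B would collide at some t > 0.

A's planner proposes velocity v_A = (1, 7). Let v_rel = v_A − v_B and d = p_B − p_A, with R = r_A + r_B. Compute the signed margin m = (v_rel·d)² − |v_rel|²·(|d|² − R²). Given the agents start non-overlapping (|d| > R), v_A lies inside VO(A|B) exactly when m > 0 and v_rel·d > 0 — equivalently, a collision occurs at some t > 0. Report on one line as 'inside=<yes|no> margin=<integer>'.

d = (2, 16),  |d|² = 260;  R = 7+3 = 10,  c = 260−10² = 160
v_rel = (-2, 10),  |v_rel|² = 104;  v_rel·d = (-2)·(2) + (10)·(16) = 156
104·t² − 312·t + 160 = 0  ⇒  m = 156² − 104·160 = 7696
m = 7696 > 0,  v_rel·d = 156 > 0  ⇒  inside

inside=yes margin=7696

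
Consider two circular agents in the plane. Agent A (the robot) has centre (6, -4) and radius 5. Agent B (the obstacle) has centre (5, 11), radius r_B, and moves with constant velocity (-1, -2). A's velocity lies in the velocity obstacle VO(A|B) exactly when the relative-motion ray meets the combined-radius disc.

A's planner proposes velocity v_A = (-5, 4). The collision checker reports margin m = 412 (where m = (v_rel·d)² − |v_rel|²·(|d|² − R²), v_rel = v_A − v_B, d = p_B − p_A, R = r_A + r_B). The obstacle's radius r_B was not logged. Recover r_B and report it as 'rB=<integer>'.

m = 412
d = (-1, 15);  v_rel = (-4, 6),  |v_rel|² = 52
v_rel×d = (-4)·(15) − (6)·(-1) = -54
since m = R²·52 − (-54)²:  R² = (2916 + 412) / 52 = 64
R = √64 = 8  ⇒  r_B = 8 − 5 = 3

rB=3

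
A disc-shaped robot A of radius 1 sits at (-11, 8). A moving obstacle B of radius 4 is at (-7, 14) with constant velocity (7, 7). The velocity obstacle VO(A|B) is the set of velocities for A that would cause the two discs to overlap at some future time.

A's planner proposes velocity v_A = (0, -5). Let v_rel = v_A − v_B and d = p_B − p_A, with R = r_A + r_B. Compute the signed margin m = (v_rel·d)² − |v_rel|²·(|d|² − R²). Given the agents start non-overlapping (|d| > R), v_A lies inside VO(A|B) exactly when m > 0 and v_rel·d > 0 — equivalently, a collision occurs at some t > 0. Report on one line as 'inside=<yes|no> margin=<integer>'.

d = (4, 6),  |d|² = 52;  R = 1+4 = 5,  c = 52−5² = 27
v_rel = (-7, -12),  |v_rel|² = 193;  v_rel·d = (-7)·(4) + (-12)·(6) = -100
193·t² + 200·t + 27 = 0  ⇒  m = (-100)² − 193·27 = 4789
m = 4789 > 0,  v_rel·d = -100 < 0  ⇒  outside

inside=no margin=4789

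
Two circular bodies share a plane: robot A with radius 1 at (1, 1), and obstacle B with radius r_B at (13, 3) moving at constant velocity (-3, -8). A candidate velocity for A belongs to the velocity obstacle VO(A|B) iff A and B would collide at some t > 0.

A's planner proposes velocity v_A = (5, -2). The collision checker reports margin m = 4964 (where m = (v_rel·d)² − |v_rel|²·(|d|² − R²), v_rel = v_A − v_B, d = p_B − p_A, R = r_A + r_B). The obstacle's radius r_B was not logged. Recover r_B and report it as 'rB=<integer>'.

m = 4964
d = (12, 2);  v_rel = (8, 6),  |v_rel|² = 100
v_rel×d = (8)·(2) − (6)·(12) = -56
since m = R²·100 − (-56)²:  R² = (3136 + 4964) / 100 = 81
R = √81 = 9  ⇒  r_B = 9 − 1 = 8

rB=8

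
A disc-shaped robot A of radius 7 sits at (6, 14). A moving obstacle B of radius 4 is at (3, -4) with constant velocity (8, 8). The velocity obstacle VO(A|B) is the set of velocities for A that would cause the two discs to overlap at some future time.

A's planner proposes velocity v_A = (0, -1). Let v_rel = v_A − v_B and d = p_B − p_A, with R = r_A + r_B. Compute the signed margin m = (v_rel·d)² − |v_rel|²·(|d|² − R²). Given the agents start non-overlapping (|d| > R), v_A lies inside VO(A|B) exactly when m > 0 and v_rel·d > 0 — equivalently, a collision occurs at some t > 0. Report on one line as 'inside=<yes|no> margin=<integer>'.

d = (-3, -18),  |d|² = 333;  R = 7+4 = 11,  c = 333−11² = 212
v_rel = (-8, -9),  |v_rel|² = 145;  v_rel·d = (-8)·(-3) + (-9)·(-18) = 186
145·t² − 372·t + 212 = 0  ⇒  m = 186² − 145·212 = 3856
m = 3856 > 0,  v_rel·d = 186 > 0  ⇒  inside

inside=yes margin=3856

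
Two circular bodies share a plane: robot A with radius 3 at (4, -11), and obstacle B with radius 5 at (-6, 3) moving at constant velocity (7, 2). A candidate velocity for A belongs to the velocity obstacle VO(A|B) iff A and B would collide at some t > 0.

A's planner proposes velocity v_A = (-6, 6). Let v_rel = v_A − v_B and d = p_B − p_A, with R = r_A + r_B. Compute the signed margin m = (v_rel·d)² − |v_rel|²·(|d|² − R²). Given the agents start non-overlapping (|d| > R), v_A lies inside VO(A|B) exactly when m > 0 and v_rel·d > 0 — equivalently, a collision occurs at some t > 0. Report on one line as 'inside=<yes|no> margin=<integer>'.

d = (-10, 14),  |d|² = 296;  R = 3+5 = 8,  c = 296−8² = 232
v_rel = (-13, 4),  |v_rel|² = 185;  v_rel·d = (-13)·(-10) + (4)·(14) = 186
185·t² − 372·t + 232 = 0  ⇒  m = 186² − 185·232 = -8324
m = -8324 < 0,  v_rel·d = 186 > 0  ⇒  outside

inside=no margin=-8324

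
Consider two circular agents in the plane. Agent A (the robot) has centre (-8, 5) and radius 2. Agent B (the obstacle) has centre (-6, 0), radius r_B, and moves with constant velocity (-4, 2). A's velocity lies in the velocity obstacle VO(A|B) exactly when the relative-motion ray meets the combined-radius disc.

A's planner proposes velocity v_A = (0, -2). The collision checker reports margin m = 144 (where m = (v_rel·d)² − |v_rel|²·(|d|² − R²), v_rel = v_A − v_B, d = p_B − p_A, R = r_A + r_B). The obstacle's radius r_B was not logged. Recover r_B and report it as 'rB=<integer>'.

m = 144
d = (2, -5);  v_rel = (4, -4),  |v_rel|² = 32
v_rel×d = (4)·(-5) − (-4)·(2) = -12
since m = R²·32 − (-12)²:  R² = (144 + 144) / 32 = 9
R = √9 = 3  ⇒  r_B = 3 − 2 = 1

rB=1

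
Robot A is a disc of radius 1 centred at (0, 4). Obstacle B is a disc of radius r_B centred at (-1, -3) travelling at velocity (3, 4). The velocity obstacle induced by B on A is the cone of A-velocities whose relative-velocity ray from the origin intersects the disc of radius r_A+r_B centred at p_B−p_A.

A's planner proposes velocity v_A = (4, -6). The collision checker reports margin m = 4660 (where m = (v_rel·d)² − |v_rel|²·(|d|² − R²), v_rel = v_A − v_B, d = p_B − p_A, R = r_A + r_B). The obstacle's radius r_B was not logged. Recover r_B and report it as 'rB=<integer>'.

m = 4660
d = (-1, -7);  v_rel = (1, -10),  |v_rel|² = 101
v_rel×d = (1)·(-7) − (-10)·(-1) = -17
since m = R²·101 − (-17)²:  R² = (289 + 4660) / 101 = 49
R = √49 = 7  ⇒  r_B = 7 − 1 = 6

rB=6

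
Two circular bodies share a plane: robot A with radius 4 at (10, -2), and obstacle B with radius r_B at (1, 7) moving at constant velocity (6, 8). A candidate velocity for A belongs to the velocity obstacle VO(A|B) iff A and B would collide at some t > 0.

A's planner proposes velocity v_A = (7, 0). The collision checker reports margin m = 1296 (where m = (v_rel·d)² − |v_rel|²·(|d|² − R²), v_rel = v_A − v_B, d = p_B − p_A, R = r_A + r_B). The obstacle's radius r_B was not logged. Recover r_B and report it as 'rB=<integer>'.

m = 1296
d = (-9, 9);  v_rel = (1, -8),  |v_rel|² = 65
v_rel×d = (1)·(9) − (-8)·(-9) = -63
since m = R²·65 − (-63)²:  R² = (3969 + 1296) / 65 = 81
R = √81 = 9  ⇒  r_B = 9 − 4 = 5

rB=5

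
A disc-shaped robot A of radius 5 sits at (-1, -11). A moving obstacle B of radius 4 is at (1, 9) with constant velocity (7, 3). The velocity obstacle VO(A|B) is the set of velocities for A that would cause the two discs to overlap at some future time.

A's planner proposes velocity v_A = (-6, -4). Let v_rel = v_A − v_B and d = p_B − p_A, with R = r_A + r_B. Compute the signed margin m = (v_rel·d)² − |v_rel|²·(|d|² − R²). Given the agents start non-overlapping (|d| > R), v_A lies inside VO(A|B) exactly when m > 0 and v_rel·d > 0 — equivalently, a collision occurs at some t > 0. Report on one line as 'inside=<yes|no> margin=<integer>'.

d = (2, 20),  |d|² = 404;  R = 5+4 = 9,  c = 404−9² = 323
v_rel = (-13, -7),  |v_rel|² = 218;  v_rel·d = (-13)·(2) + (-7)·(20) = -166
218·t² + 332·t + 323 = 0  ⇒  m = (-166)² − 218·323 = -42858
m = -42858 < 0,  v_rel·d = -166 < 0  ⇒  outside

inside=no margin=-42858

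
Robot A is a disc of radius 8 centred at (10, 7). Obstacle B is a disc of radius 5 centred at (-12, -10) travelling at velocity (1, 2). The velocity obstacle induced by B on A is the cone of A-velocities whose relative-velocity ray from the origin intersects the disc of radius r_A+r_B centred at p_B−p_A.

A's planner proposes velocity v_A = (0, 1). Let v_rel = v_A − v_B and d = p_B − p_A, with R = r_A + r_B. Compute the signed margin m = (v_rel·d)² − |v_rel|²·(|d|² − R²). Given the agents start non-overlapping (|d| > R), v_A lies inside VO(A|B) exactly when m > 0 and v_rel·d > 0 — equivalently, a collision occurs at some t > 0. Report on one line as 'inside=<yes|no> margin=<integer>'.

d = (-22, -17),  |d|² = 773;  R = 8+5 = 13,  c = 773−13² = 604
v_rel = (-1, -1),  |v_rel|² = 2;  v_rel·d = (-1)·(-22) + (-1)·(-17) = 39
2·t² − 78·t + 604 = 0  ⇒  m = 39² − 2·604 = 313
m = 313 > 0,  v_rel·d = 39 > 0  ⇒  inside

inside=yes margin=313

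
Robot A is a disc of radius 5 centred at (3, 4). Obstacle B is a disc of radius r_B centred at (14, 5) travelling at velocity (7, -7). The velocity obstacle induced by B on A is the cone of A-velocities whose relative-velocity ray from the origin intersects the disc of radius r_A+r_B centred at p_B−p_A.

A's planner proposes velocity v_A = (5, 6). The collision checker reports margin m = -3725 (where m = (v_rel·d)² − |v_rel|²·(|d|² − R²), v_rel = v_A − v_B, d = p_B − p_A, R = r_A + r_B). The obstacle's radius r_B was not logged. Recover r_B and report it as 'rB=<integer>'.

m = -3725
d = (11, 1);  v_rel = (-2, 13),  |v_rel|² = 173
v_rel×d = (-2)·(1) − (13)·(11) = -145
since m = R²·173 − (-145)²:  R² = (21025 + -3725) / 173 = 100
R = √100 = 10  ⇒  r_B = 10 − 5 = 5

rB=5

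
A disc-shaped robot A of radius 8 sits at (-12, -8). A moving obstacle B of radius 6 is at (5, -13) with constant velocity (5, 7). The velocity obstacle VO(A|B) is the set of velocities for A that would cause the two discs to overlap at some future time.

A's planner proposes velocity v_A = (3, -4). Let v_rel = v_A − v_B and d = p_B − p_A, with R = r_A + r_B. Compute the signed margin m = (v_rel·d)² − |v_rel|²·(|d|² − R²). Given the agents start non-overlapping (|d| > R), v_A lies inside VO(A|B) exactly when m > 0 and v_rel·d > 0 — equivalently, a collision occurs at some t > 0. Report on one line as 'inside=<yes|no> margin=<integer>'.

d = (17, -5),  |d|² = 314;  R = 8+6 = 14,  c = 314−14² = 118
v_rel = (-2, -11),  |v_rel|² = 125;  v_rel·d = (-2)·(17) + (-11)·(-5) = 21
125·t² − 42·t + 118 = 0  ⇒  m = 21² − 125·118 = -14309
m = -14309 < 0,  v_rel·d = 21 > 0  ⇒  outside

inside=no margin=-14309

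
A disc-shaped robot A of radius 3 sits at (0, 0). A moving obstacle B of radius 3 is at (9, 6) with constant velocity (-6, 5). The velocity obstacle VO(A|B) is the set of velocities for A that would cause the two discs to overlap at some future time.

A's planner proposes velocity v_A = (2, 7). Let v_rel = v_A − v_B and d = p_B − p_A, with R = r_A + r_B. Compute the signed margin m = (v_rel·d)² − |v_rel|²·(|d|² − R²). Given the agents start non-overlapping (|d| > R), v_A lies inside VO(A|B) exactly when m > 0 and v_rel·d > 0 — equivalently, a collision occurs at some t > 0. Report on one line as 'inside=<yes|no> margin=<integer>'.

d = (9, 6),  |d|² = 117;  R = 3+3 = 6,  c = 117−6² = 81
v_rel = (8, 2),  |v_rel|² = 68;  v_rel·d = (8)·(9) + (2)·(6) = 84
68·t² − 168·t + 81 = 0  ⇒  m = 84² − 68·81 = 1548
m = 1548 > 0,  v_rel·d = 84 > 0  ⇒  inside

inside=yes margin=1548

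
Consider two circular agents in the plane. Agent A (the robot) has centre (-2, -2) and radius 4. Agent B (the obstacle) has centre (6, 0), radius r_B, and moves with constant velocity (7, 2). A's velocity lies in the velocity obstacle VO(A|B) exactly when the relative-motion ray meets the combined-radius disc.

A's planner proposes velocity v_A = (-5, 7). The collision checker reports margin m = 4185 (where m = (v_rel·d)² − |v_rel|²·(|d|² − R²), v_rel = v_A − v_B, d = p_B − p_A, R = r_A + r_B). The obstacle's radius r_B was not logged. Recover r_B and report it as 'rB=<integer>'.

m = 4185
d = (8, 2);  v_rel = (-12, 5),  |v_rel|² = 169
v_rel×d = (-12)·(2) − (5)·(8) = -64
since m = R²·169 − (-64)²:  R² = (4096 + 4185) / 169 = 49
R = √49 = 7  ⇒  r_B = 7 − 4 = 3

rB=3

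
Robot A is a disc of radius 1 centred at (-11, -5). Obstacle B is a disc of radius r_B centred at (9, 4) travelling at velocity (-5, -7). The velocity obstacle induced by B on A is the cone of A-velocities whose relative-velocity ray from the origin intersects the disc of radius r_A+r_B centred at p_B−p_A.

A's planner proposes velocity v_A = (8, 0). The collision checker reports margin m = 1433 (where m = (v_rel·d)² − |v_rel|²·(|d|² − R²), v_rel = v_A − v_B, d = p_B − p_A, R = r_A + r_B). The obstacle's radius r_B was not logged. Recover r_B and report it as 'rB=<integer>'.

m = 1433
d = (20, 9);  v_rel = (13, 7),  |v_rel|² = 218
v_rel×d = (13)·(9) − (7)·(20) = -23
since m = R²·218 − (-23)²:  R² = (529 + 1433) / 218 = 9
R = √9 = 3  ⇒  r_B = 3 − 1 = 2

rB=2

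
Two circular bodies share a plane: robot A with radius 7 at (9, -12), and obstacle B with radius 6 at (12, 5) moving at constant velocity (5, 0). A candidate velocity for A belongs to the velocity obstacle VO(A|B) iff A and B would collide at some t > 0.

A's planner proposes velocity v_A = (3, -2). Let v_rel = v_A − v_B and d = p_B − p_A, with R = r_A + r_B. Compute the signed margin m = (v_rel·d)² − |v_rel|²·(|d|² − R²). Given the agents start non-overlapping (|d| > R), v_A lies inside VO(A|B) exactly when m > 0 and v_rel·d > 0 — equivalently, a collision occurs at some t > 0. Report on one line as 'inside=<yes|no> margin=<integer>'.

d = (3, 17),  |d|² = 298;  R = 7+6 = 13,  c = 298−13² = 129
v_rel = (-2, -2),  |v_rel|² = 8;  v_rel·d = (-2)·(3) + (-2)·(17) = -40
8·t² + 80·t + 129 = 0  ⇒  m = (-40)² − 8·129 = 568
m = 568 > 0,  v_rel·d = -40 < 0  ⇒  outside

inside=no margin=568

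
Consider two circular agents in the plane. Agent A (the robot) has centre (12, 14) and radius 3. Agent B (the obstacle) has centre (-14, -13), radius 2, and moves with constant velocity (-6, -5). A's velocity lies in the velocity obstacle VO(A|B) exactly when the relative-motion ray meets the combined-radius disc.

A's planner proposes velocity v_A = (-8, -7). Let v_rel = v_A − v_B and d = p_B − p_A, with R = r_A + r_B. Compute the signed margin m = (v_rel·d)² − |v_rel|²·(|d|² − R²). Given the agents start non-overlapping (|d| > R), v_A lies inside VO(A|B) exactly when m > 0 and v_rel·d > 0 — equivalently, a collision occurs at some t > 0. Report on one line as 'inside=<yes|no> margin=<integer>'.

d = (-26, -27),  |d|² = 1405;  R = 3+2 = 5,  c = 1405−5² = 1380
v_rel = (-2, -2),  |v_rel|² = 8;  v_rel·d = (-2)·(-26) + (-2)·(-27) = 106
8·t² − 212·t + 1380 = 0  ⇒  m = 106² − 8·1380 = 196
m = 196 > 0,  v_rel·d = 106 > 0  ⇒  inside

inside=yes margin=196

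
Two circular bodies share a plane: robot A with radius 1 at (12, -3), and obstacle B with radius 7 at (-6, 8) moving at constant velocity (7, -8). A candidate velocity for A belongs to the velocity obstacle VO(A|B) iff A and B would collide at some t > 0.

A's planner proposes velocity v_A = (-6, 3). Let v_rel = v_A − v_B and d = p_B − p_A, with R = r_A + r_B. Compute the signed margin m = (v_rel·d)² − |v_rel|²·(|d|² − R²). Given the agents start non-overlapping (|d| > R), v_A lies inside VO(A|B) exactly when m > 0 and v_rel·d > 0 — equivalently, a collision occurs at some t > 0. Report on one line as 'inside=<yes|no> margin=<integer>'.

d = (-18, 11),  |d|² = 445;  R = 1+7 = 8,  c = 445−8² = 381
v_rel = (-13, 11),  |v_rel|² = 290;  v_rel·d = (-13)·(-18) + (11)·(11) = 355
290·t² − 710·t + 381 = 0  ⇒  m = 355² − 290·381 = 15535
m = 15535 > 0,  v_rel·d = 355 > 0  ⇒  inside

inside=yes margin=15535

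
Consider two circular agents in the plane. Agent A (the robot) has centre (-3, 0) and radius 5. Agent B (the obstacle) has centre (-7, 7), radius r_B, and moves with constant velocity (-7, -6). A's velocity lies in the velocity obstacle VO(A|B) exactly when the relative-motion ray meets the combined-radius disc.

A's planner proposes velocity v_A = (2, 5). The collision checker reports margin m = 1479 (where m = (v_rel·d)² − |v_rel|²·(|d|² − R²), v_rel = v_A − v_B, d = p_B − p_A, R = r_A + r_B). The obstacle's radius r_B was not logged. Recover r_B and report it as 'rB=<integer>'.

m = 1479
d = (-4, 7);  v_rel = (9, 11),  |v_rel|² = 202
v_rel×d = (9)·(7) − (11)·(-4) = 107
since m = R²·202 − 107²:  R² = (11449 + 1479) / 202 = 64
R = √64 = 8  ⇒  r_B = 8 − 5 = 3

rB=3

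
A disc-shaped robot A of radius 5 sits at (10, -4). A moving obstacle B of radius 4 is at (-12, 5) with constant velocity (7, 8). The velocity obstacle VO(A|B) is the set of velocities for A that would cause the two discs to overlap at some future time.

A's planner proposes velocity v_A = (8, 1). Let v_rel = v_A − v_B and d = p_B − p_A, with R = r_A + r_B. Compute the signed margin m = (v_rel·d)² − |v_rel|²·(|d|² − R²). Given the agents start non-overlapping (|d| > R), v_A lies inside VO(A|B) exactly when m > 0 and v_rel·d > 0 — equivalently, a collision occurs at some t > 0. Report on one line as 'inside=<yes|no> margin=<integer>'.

d = (-22, 9),  |d|² = 565;  R = 5+4 = 9,  c = 565−9² = 484
v_rel = (1, -7),  |v_rel|² = 50;  v_rel·d = (1)·(-22) + (-7)·(9) = -85
50·t² + 170·t + 484 = 0  ⇒  m = (-85)² − 50·484 = -16975
m = -16975 < 0,  v_rel·d = -85 < 0  ⇒  outside

inside=no margin=-16975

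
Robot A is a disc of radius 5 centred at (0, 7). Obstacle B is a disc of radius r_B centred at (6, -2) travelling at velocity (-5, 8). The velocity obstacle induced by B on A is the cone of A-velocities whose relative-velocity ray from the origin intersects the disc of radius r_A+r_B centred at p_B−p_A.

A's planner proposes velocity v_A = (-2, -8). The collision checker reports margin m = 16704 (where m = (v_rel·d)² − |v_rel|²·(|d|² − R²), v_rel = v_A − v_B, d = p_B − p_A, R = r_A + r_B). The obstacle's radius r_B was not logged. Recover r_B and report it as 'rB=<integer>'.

m = 16704
d = (6, -9);  v_rel = (3, -16),  |v_rel|² = 265
v_rel×d = (3)·(-9) − (-16)·(6) = 69
since m = R²·265 − 69²:  R² = (4761 + 16704) / 265 = 81
R = √81 = 9  ⇒  r_B = 9 − 5 = 4

rB=4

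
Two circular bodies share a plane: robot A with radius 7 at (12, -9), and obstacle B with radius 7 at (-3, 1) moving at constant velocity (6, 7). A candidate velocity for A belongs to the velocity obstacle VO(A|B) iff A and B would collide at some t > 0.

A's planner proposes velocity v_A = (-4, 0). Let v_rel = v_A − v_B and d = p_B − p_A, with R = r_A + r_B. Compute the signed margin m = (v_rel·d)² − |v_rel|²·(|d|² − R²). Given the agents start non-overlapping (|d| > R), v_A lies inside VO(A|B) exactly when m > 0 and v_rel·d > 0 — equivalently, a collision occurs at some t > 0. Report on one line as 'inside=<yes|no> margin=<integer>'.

d = (-15, 10),  |d|² = 325;  R = 7+7 = 14,  c = 325−14² = 129
v_rel = (-10, -7),  |v_rel|² = 149;  v_rel·d = (-10)·(-15) + (-7)·(10) = 80
149·t² − 160·t + 129 = 0  ⇒  m = 80² − 149·129 = -12821
m = -12821 < 0,  v_rel·d = 80 > 0  ⇒  outside

inside=no margin=-12821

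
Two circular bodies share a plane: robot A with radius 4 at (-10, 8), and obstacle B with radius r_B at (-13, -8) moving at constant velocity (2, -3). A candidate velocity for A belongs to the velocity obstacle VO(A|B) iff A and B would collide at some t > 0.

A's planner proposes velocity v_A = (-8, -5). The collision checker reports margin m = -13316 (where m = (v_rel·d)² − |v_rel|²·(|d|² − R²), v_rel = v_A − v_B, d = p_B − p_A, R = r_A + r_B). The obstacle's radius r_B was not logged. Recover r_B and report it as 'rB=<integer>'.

m = -13316
d = (-3, -16);  v_rel = (-10, -2),  |v_rel|² = 104
v_rel×d = (-10)·(-16) − (-2)·(-3) = 154
since m = R²·104 − 154²:  R² = (23716 + -13316) / 104 = 100
R = √100 = 10  ⇒  r_B = 10 − 4 = 6

rB=6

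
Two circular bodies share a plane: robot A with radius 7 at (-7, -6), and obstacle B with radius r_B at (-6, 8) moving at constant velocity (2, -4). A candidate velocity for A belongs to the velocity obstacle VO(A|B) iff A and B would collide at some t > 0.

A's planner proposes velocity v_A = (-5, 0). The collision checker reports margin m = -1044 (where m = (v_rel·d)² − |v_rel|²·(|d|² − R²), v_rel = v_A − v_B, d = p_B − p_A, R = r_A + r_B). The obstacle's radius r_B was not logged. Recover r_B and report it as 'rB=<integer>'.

m = -1044
d = (1, 14);  v_rel = (-7, 4),  |v_rel|² = 65
v_rel×d = (-7)·(14) − (4)·(1) = -102
since m = R²·65 − (-102)²:  R² = (10404 + -1044) / 65 = 144
R = √144 = 12  ⇒  r_B = 12 − 7 = 5

rB=5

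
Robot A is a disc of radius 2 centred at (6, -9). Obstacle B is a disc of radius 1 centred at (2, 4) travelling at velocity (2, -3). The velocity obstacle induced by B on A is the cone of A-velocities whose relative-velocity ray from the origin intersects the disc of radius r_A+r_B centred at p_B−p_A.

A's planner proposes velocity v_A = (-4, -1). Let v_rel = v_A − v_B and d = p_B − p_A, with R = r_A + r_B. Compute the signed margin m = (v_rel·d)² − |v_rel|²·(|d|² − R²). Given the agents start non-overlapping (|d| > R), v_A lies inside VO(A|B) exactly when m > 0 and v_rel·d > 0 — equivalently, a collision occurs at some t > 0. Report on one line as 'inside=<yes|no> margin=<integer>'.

d = (-4, 13),  |d|² = 185;  R = 2+1 = 3,  c = 185−3² = 176
v_rel = (-6, 2),  |v_rel|² = 40;  v_rel·d = (-6)·(-4) + (2)·(13) = 50
40·t² − 100·t + 176 = 0  ⇒  m = 50² − 40·176 = -4540
m = -4540 < 0,  v_rel·d = 50 > 0  ⇒  outside

inside=no margin=-4540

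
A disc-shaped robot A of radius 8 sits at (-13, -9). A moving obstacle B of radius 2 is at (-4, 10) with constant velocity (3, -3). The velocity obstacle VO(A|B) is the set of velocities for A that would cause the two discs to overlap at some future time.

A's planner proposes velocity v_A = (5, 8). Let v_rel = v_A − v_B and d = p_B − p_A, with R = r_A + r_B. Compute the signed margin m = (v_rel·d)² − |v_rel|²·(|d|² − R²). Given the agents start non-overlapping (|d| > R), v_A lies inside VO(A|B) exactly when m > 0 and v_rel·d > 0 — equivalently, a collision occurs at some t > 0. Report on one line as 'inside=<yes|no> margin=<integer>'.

d = (9, 19),  |d|² = 442;  R = 8+2 = 10,  c = 442−10² = 342
v_rel = (2, 11),  |v_rel|² = 125;  v_rel·d = (2)·(9) + (11)·(19) = 227
125·t² − 454·t + 342 = 0  ⇒  m = 227² − 125·342 = 8779
m = 8779 > 0,  v_rel·d = 227 > 0  ⇒  inside

inside=yes margin=8779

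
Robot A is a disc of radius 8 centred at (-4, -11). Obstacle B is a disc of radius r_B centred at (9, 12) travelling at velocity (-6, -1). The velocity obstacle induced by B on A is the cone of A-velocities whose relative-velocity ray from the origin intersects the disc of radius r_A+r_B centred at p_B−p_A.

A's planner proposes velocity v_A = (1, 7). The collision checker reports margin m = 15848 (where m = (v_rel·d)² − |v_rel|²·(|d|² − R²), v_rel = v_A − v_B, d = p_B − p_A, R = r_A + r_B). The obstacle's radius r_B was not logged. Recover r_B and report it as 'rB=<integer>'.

m = 15848
d = (13, 23);  v_rel = (7, 8),  |v_rel|² = 113
v_rel×d = (7)·(23) − (8)·(13) = 57
since m = R²·113 − 57²:  R² = (3249 + 15848) / 113 = 169
R = √169 = 13  ⇒  r_B = 13 − 8 = 5

rB=5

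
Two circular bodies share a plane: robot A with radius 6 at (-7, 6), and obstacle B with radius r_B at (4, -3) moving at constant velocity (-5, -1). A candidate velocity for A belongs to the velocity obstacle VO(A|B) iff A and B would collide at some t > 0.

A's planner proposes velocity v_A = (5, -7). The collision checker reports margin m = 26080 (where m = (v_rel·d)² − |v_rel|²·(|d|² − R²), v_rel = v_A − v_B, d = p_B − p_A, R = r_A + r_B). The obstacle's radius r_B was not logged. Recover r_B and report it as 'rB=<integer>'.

m = 26080
d = (11, -9);  v_rel = (10, -6),  |v_rel|² = 136
v_rel×d = (10)·(-9) − (-6)·(11) = -24
since m = R²·136 − (-24)²:  R² = (576 + 26080) / 136 = 196
R = √196 = 14  ⇒  r_B = 14 − 6 = 8

rB=8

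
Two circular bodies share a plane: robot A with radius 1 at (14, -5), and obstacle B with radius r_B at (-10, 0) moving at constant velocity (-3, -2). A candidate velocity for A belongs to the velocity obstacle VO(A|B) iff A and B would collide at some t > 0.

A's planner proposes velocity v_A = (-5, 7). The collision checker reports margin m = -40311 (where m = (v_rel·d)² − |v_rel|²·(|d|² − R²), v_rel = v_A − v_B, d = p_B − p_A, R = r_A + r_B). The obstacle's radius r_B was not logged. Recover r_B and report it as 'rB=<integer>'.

m = -40311
d = (-24, 5);  v_rel = (-2, 9),  |v_rel|² = 85
v_rel×d = (-2)·(5) − (9)·(-24) = 206
since m = R²·85 − 206²:  R² = (42436 + -40311) / 85 = 25
R = √25 = 5  ⇒  r_B = 5 − 1 = 4

rB=4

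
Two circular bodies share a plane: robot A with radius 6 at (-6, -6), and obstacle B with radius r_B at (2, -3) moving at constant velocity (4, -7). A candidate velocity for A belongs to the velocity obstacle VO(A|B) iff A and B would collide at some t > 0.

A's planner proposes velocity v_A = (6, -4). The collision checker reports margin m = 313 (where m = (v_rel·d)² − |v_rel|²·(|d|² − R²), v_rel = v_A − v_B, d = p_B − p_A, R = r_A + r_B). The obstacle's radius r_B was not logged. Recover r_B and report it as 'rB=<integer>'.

m = 313
d = (8, 3);  v_rel = (2, 3),  |v_rel|² = 13
v_rel×d = (2)·(3) − (3)·(8) = -18
since m = R²·13 − (-18)²:  R² = (324 + 313) / 13 = 49
R = √49 = 7  ⇒  r_B = 7 − 6 = 1

rB=1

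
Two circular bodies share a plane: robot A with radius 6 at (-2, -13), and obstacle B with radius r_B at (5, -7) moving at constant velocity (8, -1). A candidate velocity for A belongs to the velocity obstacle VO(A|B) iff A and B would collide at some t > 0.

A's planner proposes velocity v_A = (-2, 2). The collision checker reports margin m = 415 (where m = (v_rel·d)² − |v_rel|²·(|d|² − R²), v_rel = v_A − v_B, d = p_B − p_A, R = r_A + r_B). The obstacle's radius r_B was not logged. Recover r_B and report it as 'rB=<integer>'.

m = 415
d = (7, 6);  v_rel = (-10, 3),  |v_rel|² = 109
v_rel×d = (-10)·(6) − (3)·(7) = -81
since m = R²·109 − (-81)²:  R² = (6561 + 415) / 109 = 64
R = √64 = 8  ⇒  r_B = 8 − 6 = 2

rB=2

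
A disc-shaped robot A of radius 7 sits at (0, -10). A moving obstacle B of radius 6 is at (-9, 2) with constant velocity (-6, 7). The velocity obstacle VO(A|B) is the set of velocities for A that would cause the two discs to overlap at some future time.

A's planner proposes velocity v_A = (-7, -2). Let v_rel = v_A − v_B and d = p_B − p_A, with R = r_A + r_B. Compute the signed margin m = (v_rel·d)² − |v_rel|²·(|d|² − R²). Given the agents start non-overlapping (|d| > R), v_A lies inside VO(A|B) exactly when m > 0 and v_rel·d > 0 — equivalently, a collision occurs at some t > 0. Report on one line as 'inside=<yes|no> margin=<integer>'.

d = (-9, 12),  |d|² = 225;  R = 7+6 = 13,  c = 225−13² = 56
v_rel = (-1, -9),  |v_rel|² = 82;  v_rel·d = (-1)·(-9) + (-9)·(12) = -99
82·t² + 198·t + 56 = 0  ⇒  m = (-99)² − 82·56 = 5209
m = 5209 > 0,  v_rel·d = -99 < 0  ⇒  outside

inside=no margin=5209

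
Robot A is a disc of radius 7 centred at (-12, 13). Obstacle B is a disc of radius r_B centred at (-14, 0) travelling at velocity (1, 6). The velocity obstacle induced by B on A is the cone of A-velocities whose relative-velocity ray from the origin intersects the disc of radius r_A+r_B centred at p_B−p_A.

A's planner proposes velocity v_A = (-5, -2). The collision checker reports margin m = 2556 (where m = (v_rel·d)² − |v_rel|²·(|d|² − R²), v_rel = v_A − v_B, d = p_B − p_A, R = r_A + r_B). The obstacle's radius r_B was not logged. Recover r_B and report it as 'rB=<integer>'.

m = 2556
d = (-2, -13);  v_rel = (-6, -8),  |v_rel|² = 100
v_rel×d = (-6)·(-13) − (-8)·(-2) = 62
since m = R²·100 − 62²:  R² = (3844 + 2556) / 100 = 64
R = √64 = 8  ⇒  r_B = 8 − 7 = 1

rB=1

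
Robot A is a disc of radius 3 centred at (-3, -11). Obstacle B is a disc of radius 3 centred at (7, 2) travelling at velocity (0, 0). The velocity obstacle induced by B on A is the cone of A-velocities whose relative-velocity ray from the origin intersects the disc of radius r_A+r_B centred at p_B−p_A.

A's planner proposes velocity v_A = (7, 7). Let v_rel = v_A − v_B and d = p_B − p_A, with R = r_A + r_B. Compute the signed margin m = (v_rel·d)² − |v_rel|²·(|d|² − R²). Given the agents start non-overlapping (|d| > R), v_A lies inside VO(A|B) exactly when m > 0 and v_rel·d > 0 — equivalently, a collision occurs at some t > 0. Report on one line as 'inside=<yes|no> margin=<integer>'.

d = (10, 13),  |d|² = 269;  R = 3+3 = 6,  c = 269−6² = 233
v_rel = (7, 7),  |v_rel|² = 98;  v_rel·d = (7)·(10) + (7)·(13) = 161
98·t² − 322·t + 233 = 0  ⇒  m = 161² − 98·233 = 3087
m = 3087 > 0,  v_rel·d = 161 > 0  ⇒  inside

inside=yes margin=3087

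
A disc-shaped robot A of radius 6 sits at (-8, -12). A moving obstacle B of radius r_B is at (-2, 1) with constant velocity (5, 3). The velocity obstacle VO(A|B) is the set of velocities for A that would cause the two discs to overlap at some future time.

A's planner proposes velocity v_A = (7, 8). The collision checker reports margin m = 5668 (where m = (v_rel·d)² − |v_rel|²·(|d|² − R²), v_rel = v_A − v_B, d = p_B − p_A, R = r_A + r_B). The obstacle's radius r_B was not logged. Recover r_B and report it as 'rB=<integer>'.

m = 5668
d = (6, 13);  v_rel = (2, 5),  |v_rel|² = 29
v_rel×d = (2)·(13) − (5)·(6) = -4
since m = R²·29 − (-4)²:  R² = (16 + 5668) / 29 = 196
R = √196 = 14  ⇒  r_B = 14 − 6 = 8

rB=8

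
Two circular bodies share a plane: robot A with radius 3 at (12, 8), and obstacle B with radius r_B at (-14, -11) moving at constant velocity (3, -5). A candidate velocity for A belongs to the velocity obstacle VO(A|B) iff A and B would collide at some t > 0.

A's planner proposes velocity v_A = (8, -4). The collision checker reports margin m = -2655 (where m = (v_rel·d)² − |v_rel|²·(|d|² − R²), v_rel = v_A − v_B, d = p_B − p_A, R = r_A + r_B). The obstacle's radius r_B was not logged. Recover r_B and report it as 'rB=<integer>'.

m = -2655
d = (-26, -19);  v_rel = (5, 1),  |v_rel|² = 26
v_rel×d = (5)·(-19) − (1)·(-26) = -69
since m = R²·26 − (-69)²:  R² = (4761 + -2655) / 26 = 81
R = √81 = 9  ⇒  r_B = 9 − 3 = 6

rB=6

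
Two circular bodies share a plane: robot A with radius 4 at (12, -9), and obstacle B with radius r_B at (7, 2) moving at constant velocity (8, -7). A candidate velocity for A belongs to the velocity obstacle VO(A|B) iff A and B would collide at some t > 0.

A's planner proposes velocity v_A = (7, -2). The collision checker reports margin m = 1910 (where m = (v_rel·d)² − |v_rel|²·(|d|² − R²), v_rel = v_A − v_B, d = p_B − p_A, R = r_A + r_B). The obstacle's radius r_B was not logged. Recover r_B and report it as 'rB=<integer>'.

m = 1910
d = (-5, 11);  v_rel = (-1, 5),  |v_rel|² = 26
v_rel×d = (-1)·(11) − (5)·(-5) = 14
since m = R²·26 − 14²:  R² = (196 + 1910) / 26 = 81
R = √81 = 9  ⇒  r_B = 9 − 4 = 5

rB=5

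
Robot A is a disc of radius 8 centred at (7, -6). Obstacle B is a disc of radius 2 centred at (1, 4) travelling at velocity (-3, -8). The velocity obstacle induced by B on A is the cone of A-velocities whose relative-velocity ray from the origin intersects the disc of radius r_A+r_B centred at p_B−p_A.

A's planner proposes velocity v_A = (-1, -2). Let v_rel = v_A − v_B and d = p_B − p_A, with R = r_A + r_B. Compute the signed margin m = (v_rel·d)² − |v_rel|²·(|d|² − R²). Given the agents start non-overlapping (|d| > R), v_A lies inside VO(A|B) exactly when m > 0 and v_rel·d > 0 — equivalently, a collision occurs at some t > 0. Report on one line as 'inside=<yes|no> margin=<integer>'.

d = (-6, 10),  |d|² = 136;  R = 8+2 = 10,  c = 136−10² = 36
v_rel = (2, 6),  |v_rel|² = 40;  v_rel·d = (2)·(-6) + (6)·(10) = 48
40·t² − 96·t + 36 = 0  ⇒  m = 48² − 40·36 = 864
m = 864 > 0,  v_rel·d = 48 > 0  ⇒  inside

inside=yes margin=864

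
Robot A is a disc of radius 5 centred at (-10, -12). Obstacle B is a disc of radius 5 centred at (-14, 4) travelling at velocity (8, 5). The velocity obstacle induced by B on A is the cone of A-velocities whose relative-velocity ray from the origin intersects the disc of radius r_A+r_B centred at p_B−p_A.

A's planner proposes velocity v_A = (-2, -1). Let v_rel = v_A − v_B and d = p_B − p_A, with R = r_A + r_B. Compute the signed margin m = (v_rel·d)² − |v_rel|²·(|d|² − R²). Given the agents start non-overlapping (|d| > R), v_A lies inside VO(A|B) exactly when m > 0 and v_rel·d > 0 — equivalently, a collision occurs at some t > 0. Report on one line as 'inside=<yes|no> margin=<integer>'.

d = (-4, 16),  |d|² = 272;  R = 5+5 = 10,  c = 272−10² = 172
v_rel = (-10, -6),  |v_rel|² = 136;  v_rel·d = (-10)·(-4) + (-6)·(16) = -56
136·t² + 112·t + 172 = 0  ⇒  m = (-56)² − 136·172 = -20256
m = -20256 < 0,  v_rel·d = -56 < 0  ⇒  outside

inside=no margin=-20256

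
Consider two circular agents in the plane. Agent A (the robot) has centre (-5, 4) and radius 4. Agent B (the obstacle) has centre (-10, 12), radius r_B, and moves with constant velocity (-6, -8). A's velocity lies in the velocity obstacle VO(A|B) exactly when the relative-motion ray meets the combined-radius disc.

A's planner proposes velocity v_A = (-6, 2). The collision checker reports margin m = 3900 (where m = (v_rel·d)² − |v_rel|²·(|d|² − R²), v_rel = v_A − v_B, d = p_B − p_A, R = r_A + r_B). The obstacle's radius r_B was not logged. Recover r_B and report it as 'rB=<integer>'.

m = 3900
d = (-5, 8);  v_rel = (0, 10),  |v_rel|² = 100
v_rel×d = (0)·(8) − (10)·(-5) = 50
since m = R²·100 − 50²:  R² = (2500 + 3900) / 100 = 64
R = √64 = 8  ⇒  r_B = 8 − 4 = 4

rB=4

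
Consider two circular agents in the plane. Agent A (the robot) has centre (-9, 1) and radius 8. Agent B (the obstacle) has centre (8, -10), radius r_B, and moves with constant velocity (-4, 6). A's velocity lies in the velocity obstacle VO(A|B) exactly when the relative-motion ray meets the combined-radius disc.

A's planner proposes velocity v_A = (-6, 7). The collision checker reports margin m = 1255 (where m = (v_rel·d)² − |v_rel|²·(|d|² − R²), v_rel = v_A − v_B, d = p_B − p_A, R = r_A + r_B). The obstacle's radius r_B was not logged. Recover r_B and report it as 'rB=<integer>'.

m = 1255
d = (17, -11);  v_rel = (-2, 1),  |v_rel|² = 5
v_rel×d = (-2)·(-11) − (1)·(17) = 5
since m = R²·5 − 5²:  R² = (25 + 1255) / 5 = 256
R = √256 = 16  ⇒  r_B = 16 − 8 = 8

rB=8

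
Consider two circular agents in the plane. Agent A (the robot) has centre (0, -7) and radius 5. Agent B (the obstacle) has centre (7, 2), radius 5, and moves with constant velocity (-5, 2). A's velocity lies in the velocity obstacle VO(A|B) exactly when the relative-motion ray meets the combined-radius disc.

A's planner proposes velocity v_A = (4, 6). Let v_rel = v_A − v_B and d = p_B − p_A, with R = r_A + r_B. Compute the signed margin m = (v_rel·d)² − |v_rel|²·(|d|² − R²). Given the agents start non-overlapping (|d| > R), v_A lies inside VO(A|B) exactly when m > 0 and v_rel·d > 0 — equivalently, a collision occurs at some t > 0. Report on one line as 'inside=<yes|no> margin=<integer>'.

d = (7, 9),  |d|² = 130;  R = 5+5 = 10,  c = 130−10² = 30
v_rel = (9, 4),  |v_rel|² = 97;  v_rel·d = (9)·(7) + (4)·(9) = 99
97·t² − 198·t + 30 = 0  ⇒  m = 99² − 97·30 = 6891
m = 6891 > 0,  v_rel·d = 99 > 0  ⇒  inside

inside=yes margin=6891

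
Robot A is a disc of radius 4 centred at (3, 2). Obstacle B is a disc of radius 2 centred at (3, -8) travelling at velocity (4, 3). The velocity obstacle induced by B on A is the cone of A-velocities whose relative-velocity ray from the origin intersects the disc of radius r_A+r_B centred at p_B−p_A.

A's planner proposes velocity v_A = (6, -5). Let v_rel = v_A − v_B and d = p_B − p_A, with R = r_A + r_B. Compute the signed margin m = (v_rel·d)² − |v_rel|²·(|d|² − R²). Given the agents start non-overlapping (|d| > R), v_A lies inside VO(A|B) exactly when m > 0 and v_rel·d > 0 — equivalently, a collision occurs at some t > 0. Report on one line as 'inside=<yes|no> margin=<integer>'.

d = (0, -10),  |d|² = 100;  R = 4+2 = 6,  c = 100−6² = 64
v_rel = (2, -8),  |v_rel|² = 68;  v_rel·d = (2)·(0) + (-8)·(-10) = 80
68·t² − 160·t + 64 = 0  ⇒  m = 80² − 68·64 = 2048
m = 2048 > 0,  v_rel·d = 80 > 0  ⇒  inside

inside=yes margin=2048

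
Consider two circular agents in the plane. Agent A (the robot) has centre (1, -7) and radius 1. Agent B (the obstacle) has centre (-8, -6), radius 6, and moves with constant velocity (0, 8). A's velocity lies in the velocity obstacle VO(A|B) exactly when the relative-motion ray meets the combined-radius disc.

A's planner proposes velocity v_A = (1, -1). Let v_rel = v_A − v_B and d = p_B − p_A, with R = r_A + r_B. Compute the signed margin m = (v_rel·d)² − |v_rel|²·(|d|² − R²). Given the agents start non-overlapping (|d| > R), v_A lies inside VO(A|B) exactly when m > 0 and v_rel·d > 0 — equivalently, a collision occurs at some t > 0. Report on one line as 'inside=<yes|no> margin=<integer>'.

d = (-9, 1),  |d|² = 82;  R = 1+6 = 7,  c = 82−7² = 33
v_rel = (1, -9),  |v_rel|² = 82;  v_rel·d = (1)·(-9) + (-9)·(1) = -18
82·t² + 36·t + 33 = 0  ⇒  m = (-18)² − 82·33 = -2382
m = -2382 < 0,  v_rel·d = -18 < 0  ⇒  outside

inside=no margin=-2382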